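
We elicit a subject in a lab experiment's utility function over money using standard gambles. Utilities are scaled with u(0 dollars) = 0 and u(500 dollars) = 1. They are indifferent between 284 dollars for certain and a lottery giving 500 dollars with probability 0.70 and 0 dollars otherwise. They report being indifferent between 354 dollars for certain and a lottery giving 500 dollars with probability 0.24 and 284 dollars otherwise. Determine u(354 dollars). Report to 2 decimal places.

From the first indifference, u(284 dollars) = 0.70·u(500 dollars) + 0.30·u(0 dollars) = 0.70·1 + 0.30·0 = 0.70.
The second indifference gives u(354 dollars) = 0.24·u(500 dollars) + 0.76·u(284 dollars) = 0.24·1.00 + 0.76·0.70 = 0.7720.

0.77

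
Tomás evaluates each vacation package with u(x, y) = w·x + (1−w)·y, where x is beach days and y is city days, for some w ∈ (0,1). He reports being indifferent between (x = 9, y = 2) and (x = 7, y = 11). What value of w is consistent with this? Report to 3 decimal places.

w = 0.818

u(9,2) = u(7,11) means w·9 + (1−w)·2 = w·7 + (1−w)·11.
Rearranging, 2·w − 9·(1−w) = 0.
Hence w = 9/(2+9) = 9/11 = 0.818.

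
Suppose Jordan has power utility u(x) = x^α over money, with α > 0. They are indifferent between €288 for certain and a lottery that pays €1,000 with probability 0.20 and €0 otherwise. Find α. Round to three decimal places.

EU(lottery) = 0.20·1000^α + 0.80·0 = 0.20·1000^α.
Equating: 288^α = 0.20·1000^α, i.e. 0.2880^α = 0.20.
α = ln(0.20) / ln(288/1000) = -1.609438/-1.244795 ≈ 1.293.

α ≈ 1.293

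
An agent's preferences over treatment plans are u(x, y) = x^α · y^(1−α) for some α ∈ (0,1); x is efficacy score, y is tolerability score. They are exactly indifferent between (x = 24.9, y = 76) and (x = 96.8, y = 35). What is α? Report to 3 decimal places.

Set the two utilities equal: 24.9^α·76^(1−α) = 96.8^α·35^(1−α).
Taking logs: α·ln 24.9 + (1−α)·ln 76 = α·ln 96.8 + (1−α)·ln 35, i.e. α·-1.357779 = (1−α)·-0.775385.
Thus α·(-2.133164) = -0.775385, so α = -0.775385/-2.133164 ≈ 0.363.

α ≈ 0.363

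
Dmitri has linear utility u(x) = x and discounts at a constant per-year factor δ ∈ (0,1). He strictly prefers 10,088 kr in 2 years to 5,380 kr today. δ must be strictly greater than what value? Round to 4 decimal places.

δ > 0.7303

The preference means 5380 < δ^2·10088.
So δ^2 > 5380/10088 = 0.53331; taking the square root of both positive sides preserves the inequality.
δ > (5380/10088)^(1/2) ≈ 0.7303.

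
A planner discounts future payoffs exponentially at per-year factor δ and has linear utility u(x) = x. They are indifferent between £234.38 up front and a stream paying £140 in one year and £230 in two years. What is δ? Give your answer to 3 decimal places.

δ ≈ 0.750

Equating present values: 234.38 = 140δ + 230δ².
So 230δ² + 140δ − 234.38 = 0.
By the quadratic formula (taking the positive root), δ = (−140 + √235229.60) / 460 ≈ 0.750.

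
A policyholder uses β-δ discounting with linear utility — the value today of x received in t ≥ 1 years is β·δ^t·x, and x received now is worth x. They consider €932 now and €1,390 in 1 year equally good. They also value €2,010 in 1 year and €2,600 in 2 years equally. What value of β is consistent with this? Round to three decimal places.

β ≈ 0.867

The second indifference involves only future payoffs, so β cancels: β·δ^1·2010 = β·δ^2·2600, giving δ = 2010/2600 = 0.77308.
Substituting δ into 932 = β·δ·1390: β = 932/(1074.577) ≈ 0.867.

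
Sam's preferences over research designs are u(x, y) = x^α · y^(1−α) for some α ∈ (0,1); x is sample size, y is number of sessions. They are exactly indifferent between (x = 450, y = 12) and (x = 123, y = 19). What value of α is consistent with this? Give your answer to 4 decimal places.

α ≈ 0.2616

The Cobb–Douglas utilities coincide, so 450^α·12^(1−α) = 123^α·19^(1−α).
Rearrange to (450/123)^α = (19/12)^(1−α) and take logs: α·1.2970632 = (1−α)·0.4595323.
So α/(1−α) = (0.4595323)/(1.2970632) = 0.3542867, and α = 0.3542867/1.3542867 ≈ 0.2616.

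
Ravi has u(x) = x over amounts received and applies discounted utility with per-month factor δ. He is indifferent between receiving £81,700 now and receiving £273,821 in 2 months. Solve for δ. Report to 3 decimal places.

The payoff in 2 months is discounted by δ^2, so u(81700) = δ^2·u(273821) and δ^2 = u(81700)/u(273821).
With u(x) = x: δ^2 = 81700/273821 = 0.29837.
So δ = 0.29837^(1/2) ≈ 0.546.

δ ≈ 0.546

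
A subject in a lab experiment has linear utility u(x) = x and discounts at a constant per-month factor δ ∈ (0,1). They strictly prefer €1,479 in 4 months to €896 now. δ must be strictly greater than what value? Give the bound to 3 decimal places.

δ > 0.882

Comparing present values: 896 < δ^4·1479.
Dividing by 1479: δ^4 > 0.60581. Both sides are positive, so the 4th root keeps the direction.
δ > (896/1479)^(1/4) ≈ 0.882.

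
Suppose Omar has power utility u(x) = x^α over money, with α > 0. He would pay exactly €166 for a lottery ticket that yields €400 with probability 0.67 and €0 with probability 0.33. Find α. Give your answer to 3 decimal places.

α ≈ 0.455

Since u(0) = 0, the lottery's EU is 0.67·400^α.
Indifference: 166^α = 0.67·400^α, so (166/400)^α = 0.67.
Taking logs: α·ln(166/400) = ln(0.67), so α = -0.400478 / -0.879477 ≈ 0.455.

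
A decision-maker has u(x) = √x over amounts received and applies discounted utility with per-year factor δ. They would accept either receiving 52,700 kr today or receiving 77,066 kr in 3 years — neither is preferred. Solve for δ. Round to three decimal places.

δ ≈ 0.939

The payoff in 3 years is discounted by δ^3, so u(52700) = δ^3·u(77066) and δ^3 = u(52700)/u(77066).
With u(x) = √x: δ^3 = √52700/√77066 = √(52700/77066) = 0.82694.
So δ = 0.82694^(1/3) ≈ 0.939.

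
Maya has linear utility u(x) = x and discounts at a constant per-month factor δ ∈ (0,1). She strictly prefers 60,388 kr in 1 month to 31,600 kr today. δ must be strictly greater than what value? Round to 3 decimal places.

δ > 0.523

Comparing present values: 31600 < δ·60388.
So δ > 31600/60388 = 0.52328.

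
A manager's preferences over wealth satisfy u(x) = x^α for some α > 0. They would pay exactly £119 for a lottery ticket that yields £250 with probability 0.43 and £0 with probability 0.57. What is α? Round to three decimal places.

α ≈ 1.137

EU(lottery) = 0.43·250^α + 0.57·0 = 0.43·250^α.
Indifference: 119^α = 0.43·250^α, so (119/250)^α = 0.43.
Taking logs: α·ln(119/250) = ln(0.43), so α = -0.843970 / -0.742337 ≈ 1.137.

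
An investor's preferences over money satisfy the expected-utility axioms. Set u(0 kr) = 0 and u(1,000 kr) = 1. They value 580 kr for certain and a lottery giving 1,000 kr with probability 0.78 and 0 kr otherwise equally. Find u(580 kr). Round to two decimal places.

0.78

u(580 kr) equals the lottery's expected utility: 0.78·1 + 0.22·0 = 0.78.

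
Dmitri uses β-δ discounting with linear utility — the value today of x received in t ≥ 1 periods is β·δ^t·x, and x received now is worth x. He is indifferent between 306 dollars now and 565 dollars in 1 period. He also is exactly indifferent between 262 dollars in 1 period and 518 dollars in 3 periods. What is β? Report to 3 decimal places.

β ≈ 0.762

From the later pair, β·δ^1·262 = β·δ^3·518; dividing through, δ^2 = 262/518 = 0.50579, so δ = 0.71119.
Now use the now-vs-future pair: 306 = β·δ·565 gives β = 306/(0.71119·565) ≈ 0.762.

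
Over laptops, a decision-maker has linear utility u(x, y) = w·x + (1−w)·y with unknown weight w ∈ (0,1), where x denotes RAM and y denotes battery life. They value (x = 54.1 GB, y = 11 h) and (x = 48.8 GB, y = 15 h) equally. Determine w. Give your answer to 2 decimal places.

w = 0.43

Indifference: w·54.1 + (1−w)·11 = w·48.8 + (1−w)·15.
w·(54.1−48.8) = (1−w)·(15−11), i.e. w·5.3 = (1−w)·4.
The marginal rate of substitution is 4/5.3, so w = 4/(5.3+4) = 0.43.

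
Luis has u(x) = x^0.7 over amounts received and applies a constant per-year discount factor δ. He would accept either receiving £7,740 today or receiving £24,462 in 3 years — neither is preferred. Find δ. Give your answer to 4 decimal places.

δ ≈ 0.7645

The payoff in 3 years is discounted by δ^3, so u(7740) = δ^3·u(24462) and δ^3 = u(7740)/u(24462).
Since u(x) = x^0.7, δ^3 = (7740/24462)^0.7 = 0.31641^0.7 = 0.44686.
Taking the cube root: δ = 0.44686^(1/3) ≈ 0.7645.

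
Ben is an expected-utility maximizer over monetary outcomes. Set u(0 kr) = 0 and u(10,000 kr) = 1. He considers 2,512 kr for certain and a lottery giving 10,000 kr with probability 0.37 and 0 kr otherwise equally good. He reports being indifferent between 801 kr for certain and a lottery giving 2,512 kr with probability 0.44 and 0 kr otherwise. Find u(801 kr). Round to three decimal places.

From the first indifference, u(2,512 kr) = 0.37·u(10,000 kr) + 0.63·u(0 kr) = 0.37·1 + 0.63·0 = 0.37.
Then u(801 kr) = 0.44·u(2,512 kr) + 0.56·u(0 kr) = 0.44·0.37 + 0.56·0.00 = 0.1628.

0.163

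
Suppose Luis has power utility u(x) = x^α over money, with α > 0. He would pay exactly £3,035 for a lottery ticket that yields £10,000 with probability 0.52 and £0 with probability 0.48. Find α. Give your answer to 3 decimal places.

α ≈ 0.548

The lottery's expected utility is 0.52·u(10000) + 0.48·u(0) = 0.52·10000^α (since u(0) = 0 for α > 0).
Setting u(3035) equal to that: 3035^α = 0.52·10000^α ⇒ (3035/10000)^α = 0.52.
α = ln(0.52) / ln(3035/10000) = -0.653926/-1.192374 ≈ 0.548.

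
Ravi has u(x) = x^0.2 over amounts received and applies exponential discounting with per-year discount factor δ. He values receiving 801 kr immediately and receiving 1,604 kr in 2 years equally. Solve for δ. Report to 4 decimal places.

δ ≈ 0.9329

The payoff in 2 years is discounted by δ^2, so u(801) = δ^2·u(1604) and δ^2 = u(801)/u(1604).
With u(x) = x^0.2: δ^2 = 801^0.2/1604^0.2 = (801/1604)^0.2 = 0.87033.
So δ = 0.87033^(1/2) ≈ 0.9329.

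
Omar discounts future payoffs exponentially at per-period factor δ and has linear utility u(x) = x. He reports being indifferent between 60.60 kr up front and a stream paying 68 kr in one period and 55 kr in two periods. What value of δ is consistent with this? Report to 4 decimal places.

Present value of the stream is 68·δ + 55·δ². Indifference gives 68δ + 55δ² = 60.60.
Rearranged: 55δ² + 68δ − 60.60 = 0.
By the quadratic formula (taking the positive root), δ = (−68 + √17956.00) / 110 ≈ 0.6000.

δ ≈ 0.6000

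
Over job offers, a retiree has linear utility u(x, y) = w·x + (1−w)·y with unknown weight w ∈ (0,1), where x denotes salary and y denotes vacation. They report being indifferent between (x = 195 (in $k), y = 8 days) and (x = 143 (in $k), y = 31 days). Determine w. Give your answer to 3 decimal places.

Equating utilities: w·195 + (1−w)·8 = w·143 + (1−w)·31.
Rearranging, 52·w − 23·(1−w) = 0.
So w/(1−w) = 23/52 = 0.4423, giving w = 23/(52+23) = 0.307.

w = 0.307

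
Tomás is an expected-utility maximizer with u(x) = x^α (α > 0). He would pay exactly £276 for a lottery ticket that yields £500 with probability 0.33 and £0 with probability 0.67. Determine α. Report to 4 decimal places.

Since u(0) = 0, the lottery's EU is 0.33·500^α.
Indifference: 276^α = 0.33·500^α, so (276/500)^α = 0.33.
Taking logs: α·ln(276/500) = ln(0.33), so α = -1.1086626 / -0.5942072 ≈ 1.8658.

α ≈ 1.8658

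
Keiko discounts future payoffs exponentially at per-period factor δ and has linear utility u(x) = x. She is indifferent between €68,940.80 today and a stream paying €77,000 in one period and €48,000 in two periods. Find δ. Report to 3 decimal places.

The stream is worth 77000δ + 48000δ² today, so 77000δ + 48000δ² = 68940.80.
Rearranged: 48000δ² + 77000δ − 68940.80 = 0.
The positive root is δ = [−77000 + √(77000² + 4·48000·68940.80)] / (2·48000) = (−77000 + 138440.000)/96000 ≈ 0.640.

δ ≈ 0.640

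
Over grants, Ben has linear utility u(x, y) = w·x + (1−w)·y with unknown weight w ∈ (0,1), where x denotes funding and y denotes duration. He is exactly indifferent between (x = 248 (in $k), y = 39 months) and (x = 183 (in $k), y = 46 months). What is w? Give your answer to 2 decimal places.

w = 0.10

Indifference: w·248 + (1−w)·39 = w·183 + (1−w)·46.
Rearranging, 65·w − 7·(1−w) = 0.
Hence w = 7/(65+7) = 7/72 = 0.10.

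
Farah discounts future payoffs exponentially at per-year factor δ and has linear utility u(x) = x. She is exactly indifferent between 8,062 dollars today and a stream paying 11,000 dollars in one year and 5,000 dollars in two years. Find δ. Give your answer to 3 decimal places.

δ ≈ 0.580

Present value of the stream is 11000·δ + 5000·δ². Indifference gives 11000δ + 5000δ² = 8062.
Rearranged: 5000δ² + 11000δ − 8062 = 0.
By the quadratic formula (taking the positive root), δ = (−11000 + √282240000.00) / 10000 ≈ 0.580.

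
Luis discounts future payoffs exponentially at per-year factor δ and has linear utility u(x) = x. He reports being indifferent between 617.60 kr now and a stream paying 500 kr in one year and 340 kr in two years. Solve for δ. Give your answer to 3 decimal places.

δ ≈ 0.800

Present value of the stream is 500·δ + 340·δ². Indifference gives 500δ + 340δ² = 617.60.
Rearranged: 340δ² + 500δ − 617.60 = 0.
By the quadratic formula (taking the positive root), δ = (−500 + √1089936.00) / 680 ≈ 0.800.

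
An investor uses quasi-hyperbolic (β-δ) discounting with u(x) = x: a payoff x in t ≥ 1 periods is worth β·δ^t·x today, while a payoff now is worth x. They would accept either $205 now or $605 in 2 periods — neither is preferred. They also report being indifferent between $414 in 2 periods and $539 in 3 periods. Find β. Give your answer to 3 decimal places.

From the later pair, β·δ^2·414 = β·δ^3·539; dividing through, δ = 414/539 = 0.76809.
Substituting δ into 205 = β·δ^2·605: β = 205/(356.926) ≈ 0.574.

β ≈ 0.574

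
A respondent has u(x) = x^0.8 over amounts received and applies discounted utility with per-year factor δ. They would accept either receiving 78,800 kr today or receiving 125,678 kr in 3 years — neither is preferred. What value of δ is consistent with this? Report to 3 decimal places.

δ ≈ 0.883

The payoff in 3 years is discounted by δ^3, so u(78800) = δ^3·u(125678) and δ^3 = u(78800)/u(125678).
Since u(x) = x^0.8, δ^3 = (78800/125678)^0.8 = 0.62700^0.8 = 0.68836.
Hence δ = (0.68836)^(1/3) = 0.88295.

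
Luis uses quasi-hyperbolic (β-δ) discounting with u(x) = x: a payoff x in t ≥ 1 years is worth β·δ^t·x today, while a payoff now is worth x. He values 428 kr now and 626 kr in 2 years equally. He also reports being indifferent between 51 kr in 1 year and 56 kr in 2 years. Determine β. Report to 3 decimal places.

The second indifference involves only future payoffs, so β cancels: β·δ^1·51 = β·δ^2·56, giving δ = 51/56 = 0.91071.
The first indifference: 428 = β·δ^2·626, so β = 428/(δ^2·626) = 428/(0.82940·626) ≈ 0.824.

β ≈ 0.824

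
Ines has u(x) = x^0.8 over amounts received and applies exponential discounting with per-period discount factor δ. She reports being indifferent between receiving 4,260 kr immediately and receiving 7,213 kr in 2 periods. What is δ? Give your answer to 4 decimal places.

δ ≈ 0.8101

Indifference means u(4260) = δ^2 · u(7213), so δ^2 = u(4260)/u(7213).
Since u(x) = x^0.8, δ^2 = (4260/7213)^0.8 = 0.59060^0.8 = 0.65620.
Taking the square root: δ = 0.65620^(1/2) ≈ 0.8101.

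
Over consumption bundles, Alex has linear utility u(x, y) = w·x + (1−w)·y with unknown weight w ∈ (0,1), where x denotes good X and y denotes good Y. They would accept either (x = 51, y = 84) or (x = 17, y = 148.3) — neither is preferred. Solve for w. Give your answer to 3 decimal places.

Indifference: w·51 + (1−w)·84 = w·17 + (1−w)·148.3.
Rearranging, 34·w − 64.3·(1−w) = 0.
The marginal rate of substitution is 64.3/34, so w = 64.3/(34+64.3) = 0.654.

w = 0.654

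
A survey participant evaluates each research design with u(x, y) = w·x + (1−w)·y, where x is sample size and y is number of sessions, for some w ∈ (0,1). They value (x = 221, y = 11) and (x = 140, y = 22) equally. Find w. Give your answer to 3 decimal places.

Equating utilities: w·221 + (1−w)·11 = w·140 + (1−w)·22.
Rearranging, 81·w − 11·(1−w) = 0.
The marginal rate of substitution is 11/81, so w = 11/(81+11) = 0.120.

w = 0.120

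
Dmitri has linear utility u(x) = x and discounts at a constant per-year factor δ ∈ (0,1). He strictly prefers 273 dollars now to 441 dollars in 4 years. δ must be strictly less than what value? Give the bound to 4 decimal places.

δ < 0.8870

The preference means 273 > δ^4·441.
Dividing by 441: δ^4 < 0.61905. Both sides are positive, so the 4th root keeps the direction.
δ < 0.61905^(1/4) = 0.8870.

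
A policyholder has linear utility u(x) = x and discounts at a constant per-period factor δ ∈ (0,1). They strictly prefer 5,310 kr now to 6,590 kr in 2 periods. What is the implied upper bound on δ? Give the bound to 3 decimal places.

Under u(x) = x this choice says 5310 > δ^2·6590.
So δ^2 < 5310/6590 = 0.80577; taking the square root of both positive sides preserves the inequality.
δ < (5310/6590)^(1/2) ≈ 0.898.

δ < 0.898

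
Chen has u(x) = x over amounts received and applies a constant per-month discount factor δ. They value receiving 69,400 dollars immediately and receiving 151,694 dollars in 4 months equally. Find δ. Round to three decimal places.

δ ≈ 0.822

Indifference means u(69400) = δ^4 · u(151694), so δ^4 = u(69400)/u(151694).
With u(x) = x: δ^4 = 69400/151694 = 0.45750.
So δ = 0.45750^(1/4) ≈ 0.822.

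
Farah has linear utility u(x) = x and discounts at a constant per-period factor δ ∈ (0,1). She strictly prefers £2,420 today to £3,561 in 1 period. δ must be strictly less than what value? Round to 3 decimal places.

Comparing present values: 2420 > δ·3561.
So δ < 2420/3561 = 0.67958.

δ < 0.680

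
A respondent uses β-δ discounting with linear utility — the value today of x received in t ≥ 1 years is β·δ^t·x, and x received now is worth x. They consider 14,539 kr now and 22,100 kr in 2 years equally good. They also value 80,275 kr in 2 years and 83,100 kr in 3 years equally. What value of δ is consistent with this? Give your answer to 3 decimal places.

Both payoffs in the second observation are in the future, so β drops out: δ^2·80275 = δ^3·83100 ⇒ δ = 80275/83100 = 0.96600.

δ ≈ 0.966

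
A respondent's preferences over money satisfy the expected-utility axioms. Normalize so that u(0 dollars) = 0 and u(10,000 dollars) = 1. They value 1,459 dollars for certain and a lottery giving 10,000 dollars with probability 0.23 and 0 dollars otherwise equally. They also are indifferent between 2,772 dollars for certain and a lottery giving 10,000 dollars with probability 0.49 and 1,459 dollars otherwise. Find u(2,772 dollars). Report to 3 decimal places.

0.607

First, u(1,459 dollars) = 0.23·u(10,000 dollars) + 0.77·u(0 dollars) = 0.23.
Then u(2,772 dollars) = 0.49·u(10,000 dollars) + 0.51·u(1,459 dollars) = 0.49·1.00 + 0.51·0.23 = 0.6073.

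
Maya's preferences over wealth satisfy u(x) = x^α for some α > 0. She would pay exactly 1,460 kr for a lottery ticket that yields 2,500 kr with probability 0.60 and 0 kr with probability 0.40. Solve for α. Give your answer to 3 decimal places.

Since u(0) = 0, the lottery's EU is 0.60·2500^α.
Setting u(1460) equal to that: 1460^α = 0.60·2500^α ⇒ (1460/2500)^α = 0.60.
Taking logs: α·ln(1460/2500) = ln(0.60), so α = -0.510826 / -0.537854 ≈ 0.950.

α ≈ 0.950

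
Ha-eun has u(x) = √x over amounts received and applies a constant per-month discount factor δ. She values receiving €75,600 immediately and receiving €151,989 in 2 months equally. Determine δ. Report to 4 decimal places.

The payoff in 2 months is discounted by δ^2, so u(75600) = δ^2·u(151989) and δ^2 = u(75600)/u(151989).
Since u(x) = √x, δ^2 = √(75600/151989) = 0.70527.
Taking the square root: δ = 0.70527^(1/2) ≈ 0.8398.

δ ≈ 0.8398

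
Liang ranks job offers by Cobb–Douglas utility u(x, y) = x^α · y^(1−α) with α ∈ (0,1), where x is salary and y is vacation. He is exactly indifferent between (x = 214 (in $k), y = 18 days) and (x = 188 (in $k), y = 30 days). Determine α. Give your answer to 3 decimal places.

Set the two utilities equal: 214^α·18^(1−α) = 188^α·30^(1−α).
(214/188)^α = (30/18)^(1−α); take logs: α·ln(214/188) = (1−α)·ln(30/18), i.e. α·0.129534 = (1−α)·0.510826.
With A = 0.129534 and B = 0.510826: α·A = (1−α)·B, so α = B/(A+B) = 0.510826/0.640360 ≈ 0.798.

α ≈ 0.798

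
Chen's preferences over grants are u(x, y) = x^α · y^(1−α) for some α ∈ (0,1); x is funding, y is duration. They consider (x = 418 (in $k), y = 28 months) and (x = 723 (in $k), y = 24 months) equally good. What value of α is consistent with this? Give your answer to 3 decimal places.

α ≈ 0.220

Indifference: 418^α · 28^(1−α) = 723^α · 24^(1−α).
(418/723)^α = (24/28)^(1−α); take logs: α·ln(418/723) = (1−α)·ln(24/28), i.e. α·-0.547928 = (1−α)·-0.154151.
Thus α·(-0.702079) = -0.154151, so α = -0.154151/-0.702079 ≈ 0.220.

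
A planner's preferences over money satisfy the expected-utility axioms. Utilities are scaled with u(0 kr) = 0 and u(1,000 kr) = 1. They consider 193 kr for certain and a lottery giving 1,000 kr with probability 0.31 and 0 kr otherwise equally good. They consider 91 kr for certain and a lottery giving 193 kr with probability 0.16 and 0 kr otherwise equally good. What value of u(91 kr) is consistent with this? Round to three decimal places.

The first gamble pins u(193 kr): it must equal 0.31·1 + 0.69·0 = 0.31.
Then u(91 kr) = 0.16·u(193 kr) + 0.84·u(0 kr) = 0.16·0.31 + 0.84·0.00 = 0.0496.

0.050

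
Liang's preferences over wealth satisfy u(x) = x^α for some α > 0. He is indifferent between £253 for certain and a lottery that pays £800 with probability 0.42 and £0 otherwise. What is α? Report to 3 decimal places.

The lottery's expected utility is 0.42·u(800) + 0.58·u(0) = 0.42·800^α (since u(0) = 0 for α > 0).
Setting u(253) equal to that: 253^α = 0.42·800^α ⇒ (253/800)^α = 0.42.
Take logs: α = ln 0.42 / ln(253/800) ≈ 0.75355.

α ≈ 0.754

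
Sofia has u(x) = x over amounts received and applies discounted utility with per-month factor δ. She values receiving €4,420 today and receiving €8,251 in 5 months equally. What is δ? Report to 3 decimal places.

δ ≈ 0.883

Equating discounted utilities: u(4420) = δ^5·u(8251) ⇒ δ^5 = u(4420)/u(8251).
With u(x) = x: δ^5 = 4420/8251 = 0.53569.
Taking the 5th root: δ = 0.53569^(1/5) ≈ 0.883.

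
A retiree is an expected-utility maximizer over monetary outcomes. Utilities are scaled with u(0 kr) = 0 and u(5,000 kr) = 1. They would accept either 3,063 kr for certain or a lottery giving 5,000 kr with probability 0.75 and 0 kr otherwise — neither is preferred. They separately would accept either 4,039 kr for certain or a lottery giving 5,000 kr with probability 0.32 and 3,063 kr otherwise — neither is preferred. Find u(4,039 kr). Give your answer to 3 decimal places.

From the first indifference, u(3,063 kr) = 0.75·u(5,000 kr) + 0.25·u(0 kr) = 0.75·1 + 0.25·0 = 0.75.
The second indifference gives u(4,039 kr) = 0.32·u(5,000 kr) + 0.68·u(3,063 kr) = 0.32·1.00 + 0.68·0.75 = 0.8300.

0.830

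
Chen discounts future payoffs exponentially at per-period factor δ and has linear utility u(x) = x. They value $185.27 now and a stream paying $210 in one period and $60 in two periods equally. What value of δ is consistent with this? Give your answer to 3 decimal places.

Equating present values: 185.27 = 210δ + 60δ².
That is, 60δ² + 210δ − 185.27 = 0, a quadratic in δ.
By the quadratic formula (taking the positive root), δ = (−210 + √88564.80) / 120 ≈ 0.730.

δ ≈ 0.730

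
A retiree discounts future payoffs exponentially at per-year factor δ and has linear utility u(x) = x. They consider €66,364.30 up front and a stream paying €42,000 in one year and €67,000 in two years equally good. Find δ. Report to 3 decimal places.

Equating present values: 66364.30 = 42000δ + 67000δ².
So 67000δ² + 42000δ − 66364.30 = 0.
The positive root is δ = [−42000 + √(42000² + 4·67000·66364.30)] / (2·67000) = (−42000 + 139820.000)/134000 ≈ 0.730.

δ ≈ 0.730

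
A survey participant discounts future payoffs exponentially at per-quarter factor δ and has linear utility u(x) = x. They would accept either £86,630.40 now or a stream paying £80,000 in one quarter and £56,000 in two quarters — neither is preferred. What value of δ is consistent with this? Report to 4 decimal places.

δ ≈ 0.7200

Present value of the stream is 80000·δ + 56000·δ². Indifference gives 80000δ + 56000δ² = 86630.40.
So 56000δ² + 80000δ − 86630.40 = 0.
By the quadratic formula (taking the positive root), δ = (−80000 + √25805209600.00) / 112000 ≈ 0.7200.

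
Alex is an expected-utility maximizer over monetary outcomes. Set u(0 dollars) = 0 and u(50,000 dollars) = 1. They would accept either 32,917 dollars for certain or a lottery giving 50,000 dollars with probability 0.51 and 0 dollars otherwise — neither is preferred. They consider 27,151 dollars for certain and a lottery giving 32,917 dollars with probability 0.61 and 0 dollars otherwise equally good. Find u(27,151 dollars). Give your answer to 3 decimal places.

0.311

First, u(32,917 dollars) = 0.51·u(50,000 dollars) + 0.49·u(0 dollars) = 0.51.
Chaining: u(27,151 dollars) = 0.61·0.51 + 0.39·0.00 = 0.3111.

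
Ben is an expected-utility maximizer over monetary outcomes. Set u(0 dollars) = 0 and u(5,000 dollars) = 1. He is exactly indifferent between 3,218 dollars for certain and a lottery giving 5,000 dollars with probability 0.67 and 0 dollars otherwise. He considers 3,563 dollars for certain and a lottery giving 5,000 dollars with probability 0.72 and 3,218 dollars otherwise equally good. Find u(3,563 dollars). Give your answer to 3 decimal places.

0.908

From the first indifference, u(3,218 dollars) = 0.67·u(5,000 dollars) + 0.33·u(0 dollars) = 0.67·1 + 0.33·0 = 0.67.
Chaining: u(3,563 dollars) = 0.72·1.00 + 0.28·0.67 = 0.9076.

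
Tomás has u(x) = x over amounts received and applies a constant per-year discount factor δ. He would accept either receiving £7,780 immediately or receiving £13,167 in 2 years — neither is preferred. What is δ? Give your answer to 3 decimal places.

Equating discounted utilities: u(7780) = δ^2·u(13167) ⇒ δ^2 = u(7780)/u(13167).
With u(x) = x: δ^2 = 7780/13167 = 0.59087.
Hence δ = (0.59087)^(1/2) = 0.76868.

δ ≈ 0.769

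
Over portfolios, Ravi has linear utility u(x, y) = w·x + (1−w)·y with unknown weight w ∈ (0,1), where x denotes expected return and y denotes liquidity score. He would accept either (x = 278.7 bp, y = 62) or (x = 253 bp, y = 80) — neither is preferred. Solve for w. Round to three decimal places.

u(278.7,62) = u(253,80) means w·278.7 + (1−w)·62 = w·253 + (1−w)·80.
Collecting terms: w·25.7 = (1−w)·18.
The marginal rate of substitution is 18/25.7, so w = 18/(25.7+18) = 0.412.

w = 0.412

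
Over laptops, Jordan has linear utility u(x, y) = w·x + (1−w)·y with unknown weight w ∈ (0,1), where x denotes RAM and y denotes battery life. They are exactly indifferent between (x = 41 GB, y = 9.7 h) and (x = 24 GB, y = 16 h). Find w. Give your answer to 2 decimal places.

u(41,9.7) = u(24,16) means w·41 + (1−w)·9.7 = w·24 + (1−w)·16.
w·(41−24) = (1−w)·(16−9.7), i.e. w·17 = (1−w)·6.3.
The marginal rate of substitution is 6.3/17, so w = 6.3/(17+6.3) = 0.27.

w = 0.27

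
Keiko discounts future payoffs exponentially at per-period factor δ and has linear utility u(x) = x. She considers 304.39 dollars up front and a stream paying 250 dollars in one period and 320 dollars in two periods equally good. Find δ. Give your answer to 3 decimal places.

δ ≈ 0.660

Equating present values: 304.39 = 250δ + 320δ².
So 320δ² + 250δ − 304.39 = 0.
By the quadratic formula (taking the positive root), δ = (−250 + √452119.20) / 640 ≈ 0.660.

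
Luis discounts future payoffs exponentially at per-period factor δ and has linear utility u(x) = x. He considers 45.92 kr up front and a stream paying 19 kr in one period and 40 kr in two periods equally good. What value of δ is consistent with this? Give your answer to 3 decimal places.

The stream is worth 19δ + 40δ² today, so 19δ + 40δ² = 45.92.
That is, 40δ² + 19δ − 45.92 = 0, a quadratic in δ.
δ = (−19 + √(19² + 4·40·45.92)) / (2·40) = (−19 + √7708.20) / 80 ≈ 0.860.

δ ≈ 0.860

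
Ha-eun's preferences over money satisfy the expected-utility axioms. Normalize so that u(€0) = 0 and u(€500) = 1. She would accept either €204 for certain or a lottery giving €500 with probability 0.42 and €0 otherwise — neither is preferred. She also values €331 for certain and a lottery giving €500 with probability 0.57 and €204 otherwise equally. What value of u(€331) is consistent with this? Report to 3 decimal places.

First, u(€204) = 0.42·u(€500) + 0.58·u(€0) = 0.42.
Then u(€331) = 0.57·u(€500) + 0.43·u(€204) = 0.57·1.00 + 0.43·0.42 = 0.7506.

0.751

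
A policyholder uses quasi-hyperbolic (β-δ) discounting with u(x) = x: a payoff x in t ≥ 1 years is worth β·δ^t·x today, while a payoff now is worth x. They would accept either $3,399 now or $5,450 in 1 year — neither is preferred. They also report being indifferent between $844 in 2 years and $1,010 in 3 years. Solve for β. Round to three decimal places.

β ≈ 0.746

The second indifference involves only future payoffs, so β cancels: β·δ^2·844 = β·δ^3·1010, giving δ = 844/1010 = 0.83564.
Now use the now-vs-future pair: 3399 = β·δ·5450 gives β = 3399/(0.83564·5450) ≈ 0.746.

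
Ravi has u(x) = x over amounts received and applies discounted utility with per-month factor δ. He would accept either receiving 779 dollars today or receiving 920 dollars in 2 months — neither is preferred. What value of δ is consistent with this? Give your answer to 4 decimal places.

δ ≈ 0.9202

Indifference means u(779) = δ^2 · u(920), so δ^2 = u(779)/u(920).
With u(x) = x: δ^2 = 779/920 = 0.84674.
Taking the square root: δ = 0.84674^(1/2) ≈ 0.9202.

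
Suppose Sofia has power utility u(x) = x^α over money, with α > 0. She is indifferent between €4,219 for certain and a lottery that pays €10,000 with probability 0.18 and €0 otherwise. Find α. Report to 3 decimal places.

The lottery's expected utility is 0.18·u(10000) + 0.82·u(0) = 0.18·10000^α (since u(0) = 0 for α > 0).
Equating: 4219^α = 0.18·10000^α, i.e. 0.4219^α = 0.18.
Taking logs: α·ln(4219/10000) = ln(0.18), so α = -1.714798 / -0.862987 ≈ 1.987.

α ≈ 1.987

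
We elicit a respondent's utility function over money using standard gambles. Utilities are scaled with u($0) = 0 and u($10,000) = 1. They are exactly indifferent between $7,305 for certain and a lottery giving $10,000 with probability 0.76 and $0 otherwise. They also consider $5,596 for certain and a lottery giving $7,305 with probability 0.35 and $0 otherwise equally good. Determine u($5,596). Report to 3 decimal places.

0.266

First, u($7,305) = 0.76·u($10,000) + 0.24·u($0) = 0.76.
The second indifference gives u($5,596) = 0.35·u($7,305) + 0.65·u($0) = 0.35·0.76 + 0.65·0.00 = 0.2660.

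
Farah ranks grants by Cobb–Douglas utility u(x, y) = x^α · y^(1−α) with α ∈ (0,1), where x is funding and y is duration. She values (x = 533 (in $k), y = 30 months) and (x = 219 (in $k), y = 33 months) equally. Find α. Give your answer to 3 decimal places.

The Cobb–Douglas utilities coincide, so 533^α·30^(1−α) = 219^α·33^(1−α).
Taking logs: α·ln 533 + (1−α)·ln 30 = α·ln 219 + (1−α)·ln 33, i.e. α·0.889450 = (1−α)·0.095310.
So α/(1−α) = (0.095310)/(0.889450) = 0.107156, and α = 0.107156/1.107156 ≈ 0.097.

α ≈ 0.097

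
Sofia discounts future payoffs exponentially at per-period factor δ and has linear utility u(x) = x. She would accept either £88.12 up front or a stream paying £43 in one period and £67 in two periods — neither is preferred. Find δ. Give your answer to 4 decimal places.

Equating present values: 88.12 = 43δ + 67δ².
That is, 67δ² + 43δ − 88.12 = 0, a quadratic in δ.
The positive root is δ = [−43 + √(43² + 4·67·88.12)] / (2·67) = (−43 + 159.578)/134 ≈ 0.8700.

δ ≈ 0.8700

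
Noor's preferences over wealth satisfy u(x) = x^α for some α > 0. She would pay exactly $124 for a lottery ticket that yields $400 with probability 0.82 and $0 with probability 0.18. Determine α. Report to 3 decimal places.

Since u(0) = 0, the lottery's EU is 0.82·400^α.
Setting u(124) equal to that: 124^α = 0.82·400^α ⇒ (124/400)^α = 0.82.
Take logs: α = ln 0.82 / ln(124/400) ≈ 0.16944.

α ≈ 0.169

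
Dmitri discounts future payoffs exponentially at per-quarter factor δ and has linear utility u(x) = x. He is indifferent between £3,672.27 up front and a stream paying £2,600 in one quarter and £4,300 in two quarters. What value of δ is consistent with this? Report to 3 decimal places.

δ ≈ 0.670

Present value of the stream is 2600·δ + 4300·δ². Indifference gives 2600δ + 4300δ² = 3672.27.
Rearranged: 4300δ² + 2600δ − 3672.27 = 0.
The positive root is δ = [−2600 + √(2600² + 4·4300·3672.27)] / (2·4300) = (−2600 + 8362.000)/8600 ≈ 0.670.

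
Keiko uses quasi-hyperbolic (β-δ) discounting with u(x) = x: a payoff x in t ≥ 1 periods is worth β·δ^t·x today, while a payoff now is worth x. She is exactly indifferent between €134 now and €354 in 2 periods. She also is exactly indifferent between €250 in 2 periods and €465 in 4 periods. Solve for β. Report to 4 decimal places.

From the later pair, β·δ^2·250 = β·δ^4·465; dividing through, δ^2 = 250/465 = 0.53763, so δ = 0.73324.
Substituting δ into 134 = β·δ^2·354: β = 134/(190.323) ≈ 0.7041.

β ≈ 0.7041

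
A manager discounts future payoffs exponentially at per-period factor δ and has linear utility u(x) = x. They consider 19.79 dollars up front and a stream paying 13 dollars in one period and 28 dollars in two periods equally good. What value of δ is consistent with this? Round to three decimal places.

δ ≈ 0.640

Equating present values: 19.79 = 13δ + 28δ².
Rearranged: 28δ² + 13δ − 19.79 = 0.
δ = (−13 + √(13² + 4·28·19.79)) / (2·28) = (−13 + √2385.48) / 56 ≈ 0.640.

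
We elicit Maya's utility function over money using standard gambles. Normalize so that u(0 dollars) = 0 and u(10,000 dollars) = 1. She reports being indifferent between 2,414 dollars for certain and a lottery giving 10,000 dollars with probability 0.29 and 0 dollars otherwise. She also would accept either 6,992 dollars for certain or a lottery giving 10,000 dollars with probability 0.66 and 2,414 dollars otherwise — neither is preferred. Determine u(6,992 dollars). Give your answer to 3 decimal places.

First, u(2,414 dollars) = 0.29·u(10,000 dollars) + 0.71·u(0 dollars) = 0.29.
Then u(6,992 dollars) = 0.66·u(10,000 dollars) + 0.34·u(2,414 dollars) = 0.66·1.00 + 0.34·0.29 = 0.7586.

0.759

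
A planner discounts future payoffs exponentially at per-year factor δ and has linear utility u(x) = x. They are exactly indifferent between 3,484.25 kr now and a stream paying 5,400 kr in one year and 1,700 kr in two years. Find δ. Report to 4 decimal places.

δ ≈ 0.5500

Present value of the stream is 5400·δ + 1700·δ². Indifference gives 5400δ + 1700δ² = 3484.25.
So 1700δ² + 5400δ − 3484.25 = 0.
The positive root is δ = [−5400 + √(5400² + 4·1700·3484.25)] / (2·1700) = (−5400 + 7270.000)/3400 ≈ 0.5500.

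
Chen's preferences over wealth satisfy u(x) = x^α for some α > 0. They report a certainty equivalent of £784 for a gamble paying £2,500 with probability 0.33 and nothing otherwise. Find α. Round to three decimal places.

EU(lottery) = 0.33·2500^α + 0.67·0 = 0.33·2500^α.
Setting u(784) equal to that: 784^α = 0.33·2500^α ⇒ (784/2500)^α = 0.33.
Taking logs: α·ln(784/2500) = ln(0.33), so α = -1.108663 / -1.159637 ≈ 0.956.

α ≈ 0.956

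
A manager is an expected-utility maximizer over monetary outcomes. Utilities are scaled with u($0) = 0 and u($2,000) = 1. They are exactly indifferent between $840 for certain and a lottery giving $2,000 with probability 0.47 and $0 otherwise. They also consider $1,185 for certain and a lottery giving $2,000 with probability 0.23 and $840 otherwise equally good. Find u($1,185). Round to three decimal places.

From the first indifference, u($840) = 0.47·u($2,000) + 0.53·u($0) = 0.47·1 + 0.53·0 = 0.47.
Chaining: u($1,185) = 0.23·1.00 + 0.77·0.47 = 0.5919.

0.592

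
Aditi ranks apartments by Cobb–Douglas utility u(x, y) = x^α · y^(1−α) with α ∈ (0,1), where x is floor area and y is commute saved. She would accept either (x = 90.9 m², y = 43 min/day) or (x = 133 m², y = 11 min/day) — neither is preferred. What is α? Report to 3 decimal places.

The Cobb–Douglas utilities coincide, so 90.9^α·43^(1−α) = 133^α·11^(1−α).
(90.9/133)^α = (11/43)^(1−α); take logs: α·ln(90.9/133) = (1−α)·ln(11/43), i.e. α·-0.380589 = (1−α)·-1.363305.
Thus α·(-1.743894) = -1.363305, so α = -1.363305/-1.743894 ≈ 0.782.

α ≈ 0.782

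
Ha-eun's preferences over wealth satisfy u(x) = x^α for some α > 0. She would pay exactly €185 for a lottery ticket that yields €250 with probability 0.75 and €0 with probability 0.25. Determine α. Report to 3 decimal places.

Since u(0) = 0, the lottery's EU is 0.75·250^α.
Indifference: 185^α = 0.75·250^α, so (185/250)^α = 0.75.
Take logs: α = ln 0.75 / ln(185/250) ≈ 0.95542.

α ≈ 0.955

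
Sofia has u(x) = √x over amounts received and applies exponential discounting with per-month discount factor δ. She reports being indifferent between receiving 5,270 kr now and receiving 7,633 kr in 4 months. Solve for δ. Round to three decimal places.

The payoff in 4 months is discounted by δ^4, so u(5270) = δ^4·u(7633) and δ^4 = u(5270)/u(7633).
With u(x) = √x: δ^4 = √5270/√7633 = √(5270/7633) = 0.83092.
So δ = 0.83092^(1/4) ≈ 0.955.

δ ≈ 0.955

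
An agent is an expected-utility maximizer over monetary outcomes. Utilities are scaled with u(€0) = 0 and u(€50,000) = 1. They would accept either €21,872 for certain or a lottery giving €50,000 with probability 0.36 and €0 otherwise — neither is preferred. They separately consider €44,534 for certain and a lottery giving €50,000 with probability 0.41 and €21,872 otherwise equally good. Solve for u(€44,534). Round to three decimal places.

0.622

First, u(€21,872) = 0.36·u(€50,000) + 0.64·u(€0) = 0.36.
The second indifference gives u(€44,534) = 0.41·u(€50,000) + 0.59·u(€21,872) = 0.41·1.00 + 0.59·0.36 = 0.6224.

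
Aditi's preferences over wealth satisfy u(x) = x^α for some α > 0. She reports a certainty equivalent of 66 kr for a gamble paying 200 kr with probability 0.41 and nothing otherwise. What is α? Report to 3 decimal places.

α ≈ 0.804

Since u(0) = 0, the lottery's EU is 0.41·200^α.
Indifference: 66^α = 0.41·200^α, so (66/200)^α = 0.41.
α = ln(0.41) / ln(66/200) = -0.891598/-1.108663 ≈ 0.804.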